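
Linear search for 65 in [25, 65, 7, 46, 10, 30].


i=0: 25!=65
i=1: 65==65 found!

Found at 1, 2 comps


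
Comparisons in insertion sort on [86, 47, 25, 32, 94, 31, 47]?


Algorithm: insertion sort
Input: [86, 47, 25, 32, 94, 31, 47]
Sorted: [25, 31, 32, 47, 47, 86, 94]

15


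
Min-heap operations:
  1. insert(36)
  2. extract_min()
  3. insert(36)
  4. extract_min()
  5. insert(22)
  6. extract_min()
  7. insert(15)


insert(36) -> [36]
extract_min()->36, []
insert(36) -> [36]
extract_min()->36, []
insert(22) -> [22]
extract_min()->22, []
insert(15) -> [15]

Final heap: [15]


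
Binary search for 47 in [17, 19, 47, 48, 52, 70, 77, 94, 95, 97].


Step 1: lo=0, hi=9, mid=4, val=52
Step 2: lo=0, hi=3, mid=1, val=19
Step 3: lo=2, hi=3, mid=2, val=47

Found at index 2


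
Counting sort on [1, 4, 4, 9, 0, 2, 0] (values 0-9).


Input: [1, 4, 4, 9, 0, 2, 0]
Counts: [2, 1, 1, 0, 2, 0, 0, 0, 0, 1]

Sorted: [0, 0, 1, 2, 4, 4, 9]


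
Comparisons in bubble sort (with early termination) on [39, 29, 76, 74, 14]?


Algorithm: bubble sort (with early termination)
Input: [39, 29, 76, 74, 14]
Sorted: [14, 29, 39, 74, 76]

10


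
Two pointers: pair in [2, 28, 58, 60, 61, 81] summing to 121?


lo=0(2)+hi=5(81)=83
lo=1(28)+hi=5(81)=109
lo=2(58)+hi=5(81)=139
lo=2(58)+hi=4(61)=119
lo=3(60)+hi=4(61)=121

Yes: 60+61=121


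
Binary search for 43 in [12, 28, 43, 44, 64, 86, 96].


Step 1: lo=0, hi=6, mid=3, val=44
Step 2: lo=0, hi=2, mid=1, val=28
Step 3: lo=2, hi=2, mid=2, val=43

Found at index 2


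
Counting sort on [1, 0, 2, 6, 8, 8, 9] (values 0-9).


Input: [1, 0, 2, 6, 8, 8, 9]
Counts: [1, 1, 1, 0, 0, 0, 1, 0, 2, 1]

Sorted: [0, 1, 2, 6, 8, 8, 9]


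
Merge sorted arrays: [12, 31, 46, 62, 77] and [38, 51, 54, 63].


Take 12 from A
Take 31 from A
Take 38 from B
Take 46 from A
Take 51 from B
Take 54 from B
Take 62 from A
Take 63 from B

Merged: [12, 31, 38, 46, 51, 54, 62, 63, 77]


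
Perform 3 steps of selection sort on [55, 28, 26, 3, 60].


Initial: [55, 28, 26, 3, 60]
Step 1: min=3 at 3
  Swap: [3, 28, 26, 55, 60]
Step 2: min=26 at 2
  Swap: [3, 26, 28, 55, 60]
Step 3: min=28 at 2
  Swap: [3, 26, 28, 55, 60]

After 3 steps: [3, 26, 28, 55, 60]


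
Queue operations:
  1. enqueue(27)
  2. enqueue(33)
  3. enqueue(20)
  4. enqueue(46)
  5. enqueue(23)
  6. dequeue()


enqueue(27) -> [27]
enqueue(33) -> [27, 33]
enqueue(20) -> [27, 33, 20]
enqueue(46) -> [27, 33, 20, 46]
enqueue(23) -> [27, 33, 20, 46, 23]
dequeue()->27, [33, 20, 46, 23]

Final queue: [33, 20, 46, 23]


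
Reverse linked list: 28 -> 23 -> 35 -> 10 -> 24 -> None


Step 1: curr=28, set curr.next=prev(None) | reversed so far: 28
Step 2: curr=23, set curr.next=prev(28) | reversed so far: 23 -> 28
Step 3: curr=35, set curr.next=prev(23) | reversed so far: 35 -> 23 -> 28
Step 4: curr=10, set curr.next=prev(35) | reversed so far: 10 -> 35 -> 23 -> 28
Step 5: curr=24, set curr.next=prev(10) | reversed so far: 24 -> 10 -> 35 -> 23 -> 28

24 -> 10 -> 35 -> 23 -> 28 -> None


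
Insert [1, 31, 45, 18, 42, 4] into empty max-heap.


Insert 1: [1]
Insert 31: [31, 1]
Insert 45: [45, 1, 31]
Insert 18: [45, 18, 31, 1]
Insert 42: [45, 42, 31, 1, 18]
Insert 4: [45, 42, 31, 1, 18, 4]

Final heap: [45, 42, 31, 1, 18, 4]


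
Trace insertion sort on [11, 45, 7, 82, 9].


Initial: [11, 45, 7, 82, 9]
Insert 45: [11, 45, 7, 82, 9]
Insert 7: [7, 11, 45, 82, 9]
Insert 82: [7, 11, 45, 82, 9]
Insert 9: [7, 9, 11, 45, 82]

Sorted: [7, 9, 11, 45, 82]


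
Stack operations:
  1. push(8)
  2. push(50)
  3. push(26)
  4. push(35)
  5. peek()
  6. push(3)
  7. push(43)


push(8) -> [8]
push(50) -> [8, 50]
push(26) -> [8, 50, 26]
push(35) -> [8, 50, 26, 35]
peek()->35
push(3) -> [8, 50, 26, 35, 3]
push(43) -> [8, 50, 26, 35, 3, 43]

Final stack: [8, 50, 26, 35, 3, 43]


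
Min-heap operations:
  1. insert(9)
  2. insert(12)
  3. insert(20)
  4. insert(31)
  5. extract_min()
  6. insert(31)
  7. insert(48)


insert(9) -> [9]
insert(12) -> [9, 12]
insert(20) -> [9, 12, 20]
insert(31) -> [9, 12, 20, 31]
extract_min()->9, [12, 31, 20]
insert(31) -> [12, 31, 20, 31]
insert(48) -> [12, 31, 20, 31, 48]

Final heap: [12, 31, 20, 31, 48]


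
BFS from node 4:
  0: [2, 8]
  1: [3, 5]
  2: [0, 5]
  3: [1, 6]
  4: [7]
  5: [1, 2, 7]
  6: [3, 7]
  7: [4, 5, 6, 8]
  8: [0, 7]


Visit 4, enqueue [7]
Visit 7, enqueue [5, 6, 8]
Visit 5, enqueue [1, 2]
Visit 6, enqueue [3]
Visit 8, enqueue [0]
Visit 1, enqueue []
Visit 2, enqueue []
Visit 3, enqueue []
Visit 0, enqueue []

BFS order: [4, 7, 5, 6, 8, 1, 2, 3, 0]


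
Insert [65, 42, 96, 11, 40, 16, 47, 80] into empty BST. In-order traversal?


Insert 65: root
Insert 42: L from 65
Insert 96: R from 65
Insert 11: L from 65 -> L from 42
Insert 40: L from 65 -> L from 42 -> R from 11
Insert 16: L from 65 -> L from 42 -> R from 11 -> L from 40
Insert 47: L from 65 -> R from 42
Insert 80: R from 65 -> L from 96

In-order: [11, 16, 40, 42, 47, 65, 80, 96]


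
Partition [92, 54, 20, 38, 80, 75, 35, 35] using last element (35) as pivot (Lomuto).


Pivot: 35
  20 <= 35: swap -> [20, 54, 92, 38, 80, 75, 35, 35]
  35 <= 35: swap -> [20, 35, 92, 38, 80, 75, 54, 35]
Place pivot at 2: [20, 35, 35, 38, 80, 75, 54, 92]

Partitioned: [20, 35, 35, 38, 80, 75, 54, 92]


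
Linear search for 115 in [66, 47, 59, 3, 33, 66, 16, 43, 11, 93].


i=0: 66!=115
i=1: 47!=115
i=2: 59!=115
i=3: 3!=115
i=4: 33!=115
i=5: 66!=115
i=6: 16!=115
i=7: 43!=115
i=8: 11!=115
i=9: 93!=115

Not found, 10 comps


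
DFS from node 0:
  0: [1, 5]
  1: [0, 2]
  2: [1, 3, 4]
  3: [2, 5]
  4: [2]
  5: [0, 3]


Visit 0, push [5, 1]
Visit 1, push [2]
Visit 2, push [4, 3]
Visit 3, push [5]
Visit 5, push []
Visit 4, push []

DFS order: [0, 1, 2, 3, 5, 4]


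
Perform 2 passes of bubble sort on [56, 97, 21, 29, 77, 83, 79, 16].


Initial: [56, 97, 21, 29, 77, 83, 79, 16]
Pass 1: [56, 21, 29, 77, 83, 79, 16, 97] (6 swaps)
Pass 2: [21, 29, 56, 77, 79, 16, 83, 97] (4 swaps)

After 2 passes: [21, 29, 56, 77, 79, 16, 83, 97]


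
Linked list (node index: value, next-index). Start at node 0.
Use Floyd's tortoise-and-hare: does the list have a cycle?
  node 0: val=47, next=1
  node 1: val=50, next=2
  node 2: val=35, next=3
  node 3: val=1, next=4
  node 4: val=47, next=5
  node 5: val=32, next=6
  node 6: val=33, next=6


Floyd's tortoise (slow, +1) and hare (fast, +2):
  init: slow=0, fast=0
  step 1: slow=1, fast=2
  step 2: slow=2, fast=4
  step 3: slow=3, fast=6
  step 4: slow=4, fast=6
  step 5: slow=5, fast=6
  step 6: slow=6, fast=6
  slow == fast at node 6: cycle detected

Cycle: yes


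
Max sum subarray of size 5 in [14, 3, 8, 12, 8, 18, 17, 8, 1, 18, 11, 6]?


[0:5]: 45
[1:6]: 49
[2:7]: 63
[3:8]: 63
[4:9]: 52
[5:10]: 62
[6:11]: 55
[7:12]: 44

Max: 63 at [2:7]


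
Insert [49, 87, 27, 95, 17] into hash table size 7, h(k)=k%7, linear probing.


Insert 49: h=0 -> slot 0
Insert 87: h=3 -> slot 3
Insert 27: h=6 -> slot 6
Insert 95: h=4 -> slot 4
Insert 17: h=3, 2 probes -> slot 5

Table: [49, None, None, 87, 95, 17, 27]


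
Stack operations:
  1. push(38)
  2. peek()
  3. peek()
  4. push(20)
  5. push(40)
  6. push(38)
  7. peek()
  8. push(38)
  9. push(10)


push(38) -> [38]
peek()->38
peek()->38
push(20) -> [38, 20]
push(40) -> [38, 20, 40]
push(38) -> [38, 20, 40, 38]
peek()->38
push(38) -> [38, 20, 40, 38, 38]
push(10) -> [38, 20, 40, 38, 38, 10]

Final stack: [38, 20, 40, 38, 38, 10]


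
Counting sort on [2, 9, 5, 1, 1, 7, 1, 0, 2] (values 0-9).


Input: [2, 9, 5, 1, 1, 7, 1, 0, 2]
Counts: [1, 3, 2, 0, 0, 1, 0, 1, 0, 1]

Sorted: [0, 1, 1, 1, 2, 2, 5, 7, 9]


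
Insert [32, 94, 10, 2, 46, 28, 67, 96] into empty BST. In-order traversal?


Insert 32: root
Insert 94: R from 32
Insert 10: L from 32
Insert 2: L from 32 -> L from 10
Insert 46: R from 32 -> L from 94
Insert 28: L from 32 -> R from 10
Insert 67: R from 32 -> L from 94 -> R from 46
Insert 96: R from 32 -> R from 94

In-order: [2, 10, 28, 32, 46, 67, 94, 96]


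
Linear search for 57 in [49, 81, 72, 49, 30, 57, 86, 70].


i=0: 49!=57
i=1: 81!=57
i=2: 72!=57
i=3: 49!=57
i=4: 30!=57
i=5: 57==57 found!

Found at 5, 6 comps


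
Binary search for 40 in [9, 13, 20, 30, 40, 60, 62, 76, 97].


Step 1: lo=0, hi=8, mid=4, val=40

Found at index 4


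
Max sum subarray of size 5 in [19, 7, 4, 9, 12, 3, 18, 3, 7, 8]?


[0:5]: 51
[1:6]: 35
[2:7]: 46
[3:8]: 45
[4:9]: 43
[5:10]: 39

Max: 51 at [0:5]


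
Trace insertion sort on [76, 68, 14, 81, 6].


Initial: [76, 68, 14, 81, 6]
Insert 68: [68, 76, 14, 81, 6]
Insert 14: [14, 68, 76, 81, 6]
Insert 81: [14, 68, 76, 81, 6]
Insert 6: [6, 14, 68, 76, 81]

Sorted: [6, 14, 68, 76, 81]


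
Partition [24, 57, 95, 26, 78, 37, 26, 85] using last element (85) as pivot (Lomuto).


Pivot: 85
  24 <= 85: advance i (no swap)
  57 <= 85: advance i (no swap)
  26 <= 85: swap -> [24, 57, 26, 95, 78, 37, 26, 85]
  78 <= 85: swap -> [24, 57, 26, 78, 95, 37, 26, 85]
  37 <= 85: swap -> [24, 57, 26, 78, 37, 95, 26, 85]
  26 <= 85: swap -> [24, 57, 26, 78, 37, 26, 95, 85]
Place pivot at 6: [24, 57, 26, 78, 37, 26, 85, 95]

Partitioned: [24, 57, 26, 78, 37, 26, 85, 95]


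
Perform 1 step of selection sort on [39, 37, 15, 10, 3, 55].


Initial: [39, 37, 15, 10, 3, 55]
Step 1: min=3 at 4
  Swap: [3, 37, 15, 10, 39, 55]

After 1 step: [3, 37, 15, 10, 39, 55]


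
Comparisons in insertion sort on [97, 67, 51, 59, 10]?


Algorithm: insertion sort
Input: [97, 67, 51, 59, 10]
Sorted: [10, 51, 59, 67, 97]

10


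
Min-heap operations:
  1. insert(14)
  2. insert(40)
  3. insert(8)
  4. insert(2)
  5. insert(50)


insert(14) -> [14]
insert(40) -> [14, 40]
insert(8) -> [8, 40, 14]
insert(2) -> [2, 8, 14, 40]
insert(50) -> [2, 8, 14, 40, 50]

Final heap: [2, 8, 14, 40, 50]


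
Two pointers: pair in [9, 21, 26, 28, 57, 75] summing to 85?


lo=0(9)+hi=5(75)=84
lo=1(21)+hi=5(75)=96
lo=1(21)+hi=4(57)=78
lo=2(26)+hi=4(57)=83
lo=3(28)+hi=4(57)=85

Yes: 28+57=85


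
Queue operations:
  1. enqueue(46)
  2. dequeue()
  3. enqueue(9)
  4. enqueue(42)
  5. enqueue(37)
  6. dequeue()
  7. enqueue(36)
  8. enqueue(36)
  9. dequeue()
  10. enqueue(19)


enqueue(46) -> [46]
dequeue()->46, []
enqueue(9) -> [9]
enqueue(42) -> [9, 42]
enqueue(37) -> [9, 42, 37]
dequeue()->9, [42, 37]
enqueue(36) -> [42, 37, 36]
enqueue(36) -> [42, 37, 36, 36]
dequeue()->42, [37, 36, 36]
enqueue(19) -> [37, 36, 36, 19]

Final queue: [37, 36, 36, 19]


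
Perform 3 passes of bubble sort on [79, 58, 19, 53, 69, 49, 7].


Initial: [79, 58, 19, 53, 69, 49, 7]
Pass 1: [58, 19, 53, 69, 49, 7, 79] (6 swaps)
Pass 2: [19, 53, 58, 49, 7, 69, 79] (4 swaps)
Pass 3: [19, 53, 49, 7, 58, 69, 79] (2 swaps)

After 3 passes: [19, 53, 49, 7, 58, 69, 79]


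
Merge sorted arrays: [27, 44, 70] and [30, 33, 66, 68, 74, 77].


Take 27 from A
Take 30 from B
Take 33 from B
Take 44 from A
Take 66 from B
Take 68 from B
Take 70 from A

Merged: [27, 30, 33, 44, 66, 68, 70, 74, 77]


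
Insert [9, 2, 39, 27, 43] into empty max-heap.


Insert 9: [9]
Insert 2: [9, 2]
Insert 39: [39, 2, 9]
Insert 27: [39, 27, 9, 2]
Insert 43: [43, 39, 9, 2, 27]

Final heap: [43, 39, 9, 2, 27]


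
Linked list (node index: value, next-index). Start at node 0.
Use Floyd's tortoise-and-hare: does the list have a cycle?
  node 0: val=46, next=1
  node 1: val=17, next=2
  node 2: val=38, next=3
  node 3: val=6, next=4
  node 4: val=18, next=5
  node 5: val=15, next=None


Floyd's tortoise (slow, +1) and hare (fast, +2):
  init: slow=0, fast=0
  step 1: slow=1, fast=2
  step 2: slow=2, fast=4
  step 3: fast 4->5->None, no cycle

Cycle: no


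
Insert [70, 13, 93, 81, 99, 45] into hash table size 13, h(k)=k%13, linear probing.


Insert 70: h=5 -> slot 5
Insert 13: h=0 -> slot 0
Insert 93: h=2 -> slot 2
Insert 81: h=3 -> slot 3
Insert 99: h=8 -> slot 8
Insert 45: h=6 -> slot 6

Table: [13, None, 93, 81, None, 70, 45, None, 99, None, None, None, None]


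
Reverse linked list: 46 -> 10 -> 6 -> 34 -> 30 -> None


Step 1: curr=46, set curr.next=prev(None) | reversed so far: 46
Step 2: curr=10, set curr.next=prev(46) | reversed so far: 10 -> 46
Step 3: curr=6, set curr.next=prev(10) | reversed so far: 6 -> 10 -> 46
Step 4: curr=34, set curr.next=prev(6) | reversed so far: 34 -> 6 -> 10 -> 46
Step 5: curr=30, set curr.next=prev(34) | reversed so far: 30 -> 34 -> 6 -> 10 -> 46

30 -> 34 -> 6 -> 10 -> 46 -> None


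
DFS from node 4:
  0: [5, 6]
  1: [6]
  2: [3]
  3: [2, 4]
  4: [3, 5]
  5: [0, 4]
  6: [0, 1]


Visit 4, push [5, 3]
Visit 3, push [2]
Visit 2, push []
Visit 5, push [0]
Visit 0, push [6]
Visit 6, push [1]
Visit 1, push []

DFS order: [4, 3, 2, 5, 0, 6, 1]


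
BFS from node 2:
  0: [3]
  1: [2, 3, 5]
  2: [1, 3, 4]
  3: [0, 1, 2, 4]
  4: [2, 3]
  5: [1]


Visit 2, enqueue [1, 3, 4]
Visit 1, enqueue [5]
Visit 3, enqueue [0]
Visit 4, enqueue []
Visit 5, enqueue []
Visit 0, enqueue []

BFS order: [2, 1, 3, 4, 5, 0]


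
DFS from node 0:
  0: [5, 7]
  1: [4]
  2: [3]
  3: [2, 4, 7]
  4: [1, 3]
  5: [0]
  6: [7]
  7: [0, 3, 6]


Visit 0, push [7, 5]
Visit 5, push []
Visit 7, push [6, 3]
Visit 3, push [4, 2]
Visit 2, push []
Visit 4, push [1]
Visit 1, push []
Visit 6, push []

DFS order: [0, 5, 7, 3, 2, 4, 1, 6]


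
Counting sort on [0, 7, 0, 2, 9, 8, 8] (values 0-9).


Input: [0, 7, 0, 2, 9, 8, 8]
Counts: [2, 0, 1, 0, 0, 0, 0, 1, 2, 1]

Sorted: [0, 0, 2, 7, 8, 8, 9]


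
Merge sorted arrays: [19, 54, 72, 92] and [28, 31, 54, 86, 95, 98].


Take 19 from A
Take 28 from B
Take 31 from B
Take 54 from A
Take 54 from B
Take 72 from A
Take 86 from B
Take 92 from A

Merged: [19, 28, 31, 54, 54, 72, 86, 92, 95, 98]


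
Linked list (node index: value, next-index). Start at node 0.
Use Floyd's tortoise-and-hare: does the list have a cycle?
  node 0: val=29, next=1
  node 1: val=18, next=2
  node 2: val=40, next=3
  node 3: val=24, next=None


Floyd's tortoise (slow, +1) and hare (fast, +2):
  init: slow=0, fast=0
  step 1: slow=1, fast=2
  step 2: fast 2->3->None, no cycle

Cycle: no


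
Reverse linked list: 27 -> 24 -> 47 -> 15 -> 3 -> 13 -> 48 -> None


Step 1: curr=27, set curr.next=prev(None) | reversed so far: 27
Step 2: curr=24, set curr.next=prev(27) | reversed so far: 24 -> 27
Step 3: curr=47, set curr.next=prev(24) | reversed so far: 47 -> 24 -> 27
Step 4: curr=15, set curr.next=prev(47) | reversed so far: 15 -> 47 -> 24 -> 27
Step 5: curr=3, set curr.next=prev(15) | reversed so far: 3 -> 15 -> 47 -> 24 -> 27
Step 6: curr=13, set curr.next=prev(3) | reversed so far: 13 -> 3 -> 15 -> 47 -> 24 -> 27
Step 7: curr=48, set curr.next=prev(13) | reversed so far: 48 -> 13 -> 3 -> 15 -> 47 -> 24 -> 27

48 -> 13 -> 3 -> 15 -> 47 -> 24 -> 27 -> None


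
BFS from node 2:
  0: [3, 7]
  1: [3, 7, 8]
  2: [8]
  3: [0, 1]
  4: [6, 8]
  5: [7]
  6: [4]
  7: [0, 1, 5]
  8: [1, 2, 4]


Visit 2, enqueue [8]
Visit 8, enqueue [1, 4]
Visit 1, enqueue [3, 7]
Visit 4, enqueue [6]
Visit 3, enqueue [0]
Visit 7, enqueue [5]
Visit 6, enqueue []
Visit 0, enqueue []
Visit 5, enqueue []

BFS order: [2, 8, 1, 4, 3, 7, 6, 0, 5]


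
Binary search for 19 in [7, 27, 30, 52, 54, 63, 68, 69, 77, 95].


Step 1: lo=0, hi=9, mid=4, val=54
Step 2: lo=0, hi=3, mid=1, val=27
Step 3: lo=0, hi=0, mid=0, val=7

Not found


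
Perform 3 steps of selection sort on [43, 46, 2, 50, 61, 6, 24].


Initial: [43, 46, 2, 50, 61, 6, 24]
Step 1: min=2 at 2
  Swap: [2, 46, 43, 50, 61, 6, 24]
Step 2: min=6 at 5
  Swap: [2, 6, 43, 50, 61, 46, 24]
Step 3: min=24 at 6
  Swap: [2, 6, 24, 50, 61, 46, 43]

After 3 steps: [2, 6, 24, 50, 61, 46, 43]


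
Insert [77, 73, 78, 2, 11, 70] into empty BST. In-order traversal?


Insert 77: root
Insert 73: L from 77
Insert 78: R from 77
Insert 2: L from 77 -> L from 73
Insert 11: L from 77 -> L from 73 -> R from 2
Insert 70: L from 77 -> L from 73 -> R from 2 -> R from 11

In-order: [2, 11, 70, 73, 77, 78]


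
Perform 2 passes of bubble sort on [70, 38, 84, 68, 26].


Initial: [70, 38, 84, 68, 26]
Pass 1: [38, 70, 68, 26, 84] (3 swaps)
Pass 2: [38, 68, 26, 70, 84] (2 swaps)

After 2 passes: [38, 68, 26, 70, 84]


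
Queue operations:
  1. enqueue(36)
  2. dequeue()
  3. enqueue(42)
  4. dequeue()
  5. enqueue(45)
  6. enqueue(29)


enqueue(36) -> [36]
dequeue()->36, []
enqueue(42) -> [42]
dequeue()->42, []
enqueue(45) -> [45]
enqueue(29) -> [45, 29]

Final queue: [45, 29]


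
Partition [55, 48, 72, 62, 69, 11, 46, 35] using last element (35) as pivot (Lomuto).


Pivot: 35
  11 <= 35: swap -> [11, 48, 72, 62, 69, 55, 46, 35]
Place pivot at 1: [11, 35, 72, 62, 69, 55, 46, 48]

Partitioned: [11, 35, 72, 62, 69, 55, 46, 48]


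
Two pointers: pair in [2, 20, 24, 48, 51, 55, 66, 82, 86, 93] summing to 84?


lo=0(2)+hi=9(93)=95
lo=0(2)+hi=8(86)=88
lo=0(2)+hi=7(82)=84

Yes: 2+82=84


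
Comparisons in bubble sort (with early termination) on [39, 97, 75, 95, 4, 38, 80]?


Algorithm: bubble sort (with early termination)
Input: [39, 97, 75, 95, 4, 38, 80]
Sorted: [4, 38, 39, 75, 80, 95, 97]

20


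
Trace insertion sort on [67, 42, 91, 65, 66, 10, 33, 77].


Initial: [67, 42, 91, 65, 66, 10, 33, 77]
Insert 42: [42, 67, 91, 65, 66, 10, 33, 77]
Insert 91: [42, 67, 91, 65, 66, 10, 33, 77]
Insert 65: [42, 65, 67, 91, 66, 10, 33, 77]
Insert 66: [42, 65, 66, 67, 91, 10, 33, 77]
Insert 10: [10, 42, 65, 66, 67, 91, 33, 77]
Insert 33: [10, 33, 42, 65, 66, 67, 91, 77]
Insert 77: [10, 33, 42, 65, 66, 67, 77, 91]

Sorted: [10, 33, 42, 65, 66, 67, 77, 91]


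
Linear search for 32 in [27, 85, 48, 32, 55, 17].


i=0: 27!=32
i=1: 85!=32
i=2: 48!=32
i=3: 32==32 found!

Found at 3, 4 comps


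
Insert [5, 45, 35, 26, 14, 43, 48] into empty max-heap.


Insert 5: [5]
Insert 45: [45, 5]
Insert 35: [45, 5, 35]
Insert 26: [45, 26, 35, 5]
Insert 14: [45, 26, 35, 5, 14]
Insert 43: [45, 26, 43, 5, 14, 35]
Insert 48: [48, 26, 45, 5, 14, 35, 43]

Final heap: [48, 26, 45, 5, 14, 35, 43]


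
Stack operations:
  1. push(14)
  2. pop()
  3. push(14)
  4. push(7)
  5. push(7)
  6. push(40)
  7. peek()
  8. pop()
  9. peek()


push(14) -> [14]
pop()->14, []
push(14) -> [14]
push(7) -> [14, 7]
push(7) -> [14, 7, 7]
push(40) -> [14, 7, 7, 40]
peek()->40
pop()->40, [14, 7, 7]
peek()->7

Final stack: [14, 7, 7]


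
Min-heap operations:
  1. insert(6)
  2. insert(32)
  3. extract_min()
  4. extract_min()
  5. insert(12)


insert(6) -> [6]
insert(32) -> [6, 32]
extract_min()->6, [32]
extract_min()->32, []
insert(12) -> [12]

Final heap: [12]


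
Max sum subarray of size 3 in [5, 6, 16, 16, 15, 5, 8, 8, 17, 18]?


[0:3]: 27
[1:4]: 38
[2:5]: 47
[3:6]: 36
[4:7]: 28
[5:8]: 21
[6:9]: 33
[7:10]: 43

Max: 47 at [2:5]


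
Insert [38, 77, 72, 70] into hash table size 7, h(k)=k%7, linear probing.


Insert 38: h=3 -> slot 3
Insert 77: h=0 -> slot 0
Insert 72: h=2 -> slot 2
Insert 70: h=0, 1 probes -> slot 1

Table: [77, 70, 72, 38, None, None, None]


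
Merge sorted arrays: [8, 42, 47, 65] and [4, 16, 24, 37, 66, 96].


Take 4 from B
Take 8 from A
Take 16 from B
Take 24 from B
Take 37 from B
Take 42 from A
Take 47 from A
Take 65 from A

Merged: [4, 8, 16, 24, 37, 42, 47, 65, 66, 96]


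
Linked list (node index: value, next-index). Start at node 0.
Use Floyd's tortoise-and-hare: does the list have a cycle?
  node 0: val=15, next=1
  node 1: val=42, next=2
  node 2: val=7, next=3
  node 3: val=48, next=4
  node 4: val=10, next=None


Floyd's tortoise (slow, +1) and hare (fast, +2):
  init: slow=0, fast=0
  step 1: slow=1, fast=2
  step 2: slow=2, fast=4
  step 3: fast -> None, no cycle

Cycle: no


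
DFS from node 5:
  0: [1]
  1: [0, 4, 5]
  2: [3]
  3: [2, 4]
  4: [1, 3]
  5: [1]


Visit 5, push [1]
Visit 1, push [4, 0]
Visit 0, push []
Visit 4, push [3]
Visit 3, push [2]
Visit 2, push []

DFS order: [5, 1, 0, 4, 3, 2]


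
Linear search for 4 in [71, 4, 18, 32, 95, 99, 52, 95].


i=0: 71!=4
i=1: 4==4 found!

Found at 1, 2 comps


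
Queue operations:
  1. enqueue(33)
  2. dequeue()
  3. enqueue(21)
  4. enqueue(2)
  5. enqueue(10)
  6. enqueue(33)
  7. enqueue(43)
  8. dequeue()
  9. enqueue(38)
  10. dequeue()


enqueue(33) -> [33]
dequeue()->33, []
enqueue(21) -> [21]
enqueue(2) -> [21, 2]
enqueue(10) -> [21, 2, 10]
enqueue(33) -> [21, 2, 10, 33]
enqueue(43) -> [21, 2, 10, 33, 43]
dequeue()->21, [2, 10, 33, 43]
enqueue(38) -> [2, 10, 33, 43, 38]
dequeue()->2, [10, 33, 43, 38]

Final queue: [10, 33, 43, 38]


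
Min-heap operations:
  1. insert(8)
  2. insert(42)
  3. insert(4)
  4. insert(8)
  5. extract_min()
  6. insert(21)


insert(8) -> [8]
insert(42) -> [8, 42]
insert(4) -> [4, 42, 8]
insert(8) -> [4, 8, 8, 42]
extract_min()->4, [8, 8, 42]
insert(21) -> [8, 8, 42, 21]

Final heap: [8, 8, 42, 21]


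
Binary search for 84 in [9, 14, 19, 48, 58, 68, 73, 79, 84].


Step 1: lo=0, hi=8, mid=4, val=58
Step 2: lo=5, hi=8, mid=6, val=73
Step 3: lo=7, hi=8, mid=7, val=79
Step 4: lo=8, hi=8, mid=8, val=84

Found at index 8


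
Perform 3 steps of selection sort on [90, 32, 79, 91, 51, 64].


Initial: [90, 32, 79, 91, 51, 64]
Step 1: min=32 at 1
  Swap: [32, 90, 79, 91, 51, 64]
Step 2: min=51 at 4
  Swap: [32, 51, 79, 91, 90, 64]
Step 3: min=64 at 5
  Swap: [32, 51, 64, 91, 90, 79]

After 3 steps: [32, 51, 64, 91, 90, 79]


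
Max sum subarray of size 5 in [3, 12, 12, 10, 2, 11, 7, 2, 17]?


[0:5]: 39
[1:6]: 47
[2:7]: 42
[3:8]: 32
[4:9]: 39

Max: 47 at [1:6]


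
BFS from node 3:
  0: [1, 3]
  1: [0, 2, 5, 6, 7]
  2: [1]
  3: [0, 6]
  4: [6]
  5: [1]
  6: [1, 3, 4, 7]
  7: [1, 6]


Visit 3, enqueue [0, 6]
Visit 0, enqueue [1]
Visit 6, enqueue [4, 7]
Visit 1, enqueue [2, 5]
Visit 4, enqueue []
Visit 7, enqueue []
Visit 2, enqueue []
Visit 5, enqueue []

BFS order: [3, 0, 6, 1, 4, 7, 2, 5]


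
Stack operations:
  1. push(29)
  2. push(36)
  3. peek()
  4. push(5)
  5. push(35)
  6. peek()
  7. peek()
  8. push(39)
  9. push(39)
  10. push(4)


push(29) -> [29]
push(36) -> [29, 36]
peek()->36
push(5) -> [29, 36, 5]
push(35) -> [29, 36, 5, 35]
peek()->35
peek()->35
push(39) -> [29, 36, 5, 35, 39]
push(39) -> [29, 36, 5, 35, 39, 39]
push(4) -> [29, 36, 5, 35, 39, 39, 4]

Final stack: [29, 36, 5, 35, 39, 39, 4]


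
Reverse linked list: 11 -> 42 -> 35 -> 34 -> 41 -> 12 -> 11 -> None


Step 1: curr=11, set curr.next=prev(None) | reversed so far: 11
Step 2: curr=42, set curr.next=prev(11) | reversed so far: 42 -> 11
Step 3: curr=35, set curr.next=prev(42) | reversed so far: 35 -> 42 -> 11
Step 4: curr=34, set curr.next=prev(35) | reversed so far: 34 -> 35 -> 42 -> 11
Step 5: curr=41, set curr.next=prev(34) | reversed so far: 41 -> 34 -> 35 -> 42 -> 11
Step 6: curr=12, set curr.next=prev(41) | reversed so far: 12 -> 41 -> 34 -> 35 -> 42 -> 11
Step 7: curr=11, set curr.next=prev(12) | reversed so far: 11 -> 12 -> 41 -> 34 -> 35 -> 42 -> 11

11 -> 12 -> 41 -> 34 -> 35 -> 42 -> 11 -> None


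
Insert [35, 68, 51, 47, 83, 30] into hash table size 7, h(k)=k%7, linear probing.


Insert 35: h=0 -> slot 0
Insert 68: h=5 -> slot 5
Insert 51: h=2 -> slot 2
Insert 47: h=5, 1 probes -> slot 6
Insert 83: h=6, 2 probes -> slot 1
Insert 30: h=2, 1 probes -> slot 3

Table: [35, 83, 51, 30, None, 68, 47]


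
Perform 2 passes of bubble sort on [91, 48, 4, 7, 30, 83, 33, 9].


Initial: [91, 48, 4, 7, 30, 83, 33, 9]
Pass 1: [48, 4, 7, 30, 83, 33, 9, 91] (7 swaps)
Pass 2: [4, 7, 30, 48, 33, 9, 83, 91] (5 swaps)

After 2 passes: [4, 7, 30, 48, 33, 9, 83, 91]


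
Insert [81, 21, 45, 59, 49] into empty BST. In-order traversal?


Insert 81: root
Insert 21: L from 81
Insert 45: L from 81 -> R from 21
Insert 59: L from 81 -> R from 21 -> R from 45
Insert 49: L from 81 -> R from 21 -> R from 45 -> L from 59

In-order: [21, 45, 49, 59, 81]


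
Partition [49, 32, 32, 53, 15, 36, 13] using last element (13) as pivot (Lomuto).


Pivot: 13
Place pivot at 0: [13, 32, 32, 53, 15, 36, 49]

Partitioned: [13, 32, 32, 53, 15, 36, 49]


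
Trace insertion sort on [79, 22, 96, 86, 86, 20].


Initial: [79, 22, 96, 86, 86, 20]
Insert 22: [22, 79, 96, 86, 86, 20]
Insert 96: [22, 79, 96, 86, 86, 20]
Insert 86: [22, 79, 86, 96, 86, 20]
Insert 86: [22, 79, 86, 86, 96, 20]
Insert 20: [20, 22, 79, 86, 86, 96]

Sorted: [20, 22, 79, 86, 86, 96]


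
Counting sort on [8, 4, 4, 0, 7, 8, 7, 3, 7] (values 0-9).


Input: [8, 4, 4, 0, 7, 8, 7, 3, 7]
Counts: [1, 0, 0, 1, 2, 0, 0, 3, 2, 0]

Sorted: [0, 3, 4, 4, 7, 7, 7, 8, 8]


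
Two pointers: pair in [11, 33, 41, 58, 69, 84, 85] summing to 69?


lo=0(11)+hi=6(85)=96
lo=0(11)+hi=5(84)=95
lo=0(11)+hi=4(69)=80
lo=0(11)+hi=3(58)=69

Yes: 11+58=69


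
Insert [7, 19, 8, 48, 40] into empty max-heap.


Insert 7: [7]
Insert 19: [19, 7]
Insert 8: [19, 7, 8]
Insert 48: [48, 19, 8, 7]
Insert 40: [48, 40, 8, 7, 19]

Final heap: [48, 40, 8, 7, 19]


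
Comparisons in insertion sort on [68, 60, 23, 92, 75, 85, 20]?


Algorithm: insertion sort
Input: [68, 60, 23, 92, 75, 85, 20]
Sorted: [20, 23, 60, 68, 75, 85, 92]

14


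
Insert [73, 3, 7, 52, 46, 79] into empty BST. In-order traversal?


Insert 73: root
Insert 3: L from 73
Insert 7: L from 73 -> R from 3
Insert 52: L from 73 -> R from 3 -> R from 7
Insert 46: L from 73 -> R from 3 -> R from 7 -> L from 52
Insert 79: R from 73

In-order: [3, 7, 46, 52, 73, 79]


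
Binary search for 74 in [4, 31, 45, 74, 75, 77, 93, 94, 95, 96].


Step 1: lo=0, hi=9, mid=4, val=75
Step 2: lo=0, hi=3, mid=1, val=31
Step 3: lo=2, hi=3, mid=2, val=45
Step 4: lo=3, hi=3, mid=3, val=74

Found at index 3


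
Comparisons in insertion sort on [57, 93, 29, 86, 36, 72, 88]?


Algorithm: insertion sort
Input: [57, 93, 29, 86, 36, 72, 88]
Sorted: [29, 36, 57, 72, 86, 88, 93]

14


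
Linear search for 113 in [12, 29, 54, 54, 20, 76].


i=0: 12!=113
i=1: 29!=113
i=2: 54!=113
i=3: 54!=113
i=4: 20!=113
i=5: 76!=113

Not found, 6 comps


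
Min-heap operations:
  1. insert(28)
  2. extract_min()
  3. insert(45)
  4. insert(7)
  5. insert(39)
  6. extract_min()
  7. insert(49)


insert(28) -> [28]
extract_min()->28, []
insert(45) -> [45]
insert(7) -> [7, 45]
insert(39) -> [7, 45, 39]
extract_min()->7, [39, 45]
insert(49) -> [39, 45, 49]

Final heap: [39, 45, 49]


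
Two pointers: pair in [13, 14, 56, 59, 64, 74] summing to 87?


lo=0(13)+hi=5(74)=87

Yes: 13+74=87


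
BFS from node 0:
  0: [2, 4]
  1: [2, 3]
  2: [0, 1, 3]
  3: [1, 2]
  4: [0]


Visit 0, enqueue [2, 4]
Visit 2, enqueue [1, 3]
Visit 4, enqueue []
Visit 1, enqueue []
Visit 3, enqueue []

BFS order: [0, 2, 4, 1, 3]


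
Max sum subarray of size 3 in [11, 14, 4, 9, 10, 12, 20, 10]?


[0:3]: 29
[1:4]: 27
[2:5]: 23
[3:6]: 31
[4:7]: 42
[5:8]: 42

Max: 42 at [4:7]


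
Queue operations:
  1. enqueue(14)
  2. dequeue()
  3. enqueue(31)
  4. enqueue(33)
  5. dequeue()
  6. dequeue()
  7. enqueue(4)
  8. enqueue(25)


enqueue(14) -> [14]
dequeue()->14, []
enqueue(31) -> [31]
enqueue(33) -> [31, 33]
dequeue()->31, [33]
dequeue()->33, []
enqueue(4) -> [4]
enqueue(25) -> [4, 25]

Final queue: [4, 25]


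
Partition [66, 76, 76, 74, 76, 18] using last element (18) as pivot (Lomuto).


Pivot: 18
Place pivot at 0: [18, 76, 76, 74, 76, 66]

Partitioned: [18, 76, 76, 74, 76, 66]


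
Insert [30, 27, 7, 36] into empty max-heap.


Insert 30: [30]
Insert 27: [30, 27]
Insert 7: [30, 27, 7]
Insert 36: [36, 30, 7, 27]

Final heap: [36, 30, 7, 27]


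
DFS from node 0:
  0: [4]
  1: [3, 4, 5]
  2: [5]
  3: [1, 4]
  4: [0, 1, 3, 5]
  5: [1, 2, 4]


Visit 0, push [4]
Visit 4, push [5, 3, 1]
Visit 1, push [5, 3]
Visit 3, push []
Visit 5, push [2]
Visit 2, push []

DFS order: [0, 4, 1, 3, 5, 2]


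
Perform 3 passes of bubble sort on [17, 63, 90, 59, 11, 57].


Initial: [17, 63, 90, 59, 11, 57]
Pass 1: [17, 63, 59, 11, 57, 90] (3 swaps)
Pass 2: [17, 59, 11, 57, 63, 90] (3 swaps)
Pass 3: [17, 11, 57, 59, 63, 90] (2 swaps)

After 3 passes: [17, 11, 57, 59, 63, 90]


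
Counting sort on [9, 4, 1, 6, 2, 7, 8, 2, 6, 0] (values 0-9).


Input: [9, 4, 1, 6, 2, 7, 8, 2, 6, 0]
Counts: [1, 1, 2, 0, 1, 0, 2, 1, 1, 1]

Sorted: [0, 1, 2, 2, 4, 6, 6, 7, 8, 9]


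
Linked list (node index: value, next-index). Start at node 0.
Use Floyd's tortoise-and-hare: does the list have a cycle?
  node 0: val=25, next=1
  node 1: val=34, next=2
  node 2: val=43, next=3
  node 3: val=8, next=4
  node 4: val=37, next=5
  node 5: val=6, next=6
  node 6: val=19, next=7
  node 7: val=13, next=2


Floyd's tortoise (slow, +1) and hare (fast, +2):
  init: slow=0, fast=0
  step 1: slow=1, fast=2
  step 2: slow=2, fast=4
  step 3: slow=3, fast=6
  step 4: slow=4, fast=2
  step 5: slow=5, fast=4
  step 6: slow=6, fast=6
  slow == fast at node 6: cycle detected

Cycle: yes


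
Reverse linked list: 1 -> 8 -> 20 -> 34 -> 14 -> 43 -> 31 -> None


Step 1: curr=1, set curr.next=prev(None) | reversed so far: 1
Step 2: curr=8, set curr.next=prev(1) | reversed so far: 8 -> 1
Step 3: curr=20, set curr.next=prev(8) | reversed so far: 20 -> 8 -> 1
Step 4: curr=34, set curr.next=prev(20) | reversed so far: 34 -> 20 -> 8 -> 1
Step 5: curr=14, set curr.next=prev(34) | reversed so far: 14 -> 34 -> 20 -> 8 -> 1
Step 6: curr=43, set curr.next=prev(14) | reversed so far: 43 -> 14 -> 34 -> 20 -> 8 -> 1
Step 7: curr=31, set curr.next=prev(43) | reversed so far: 31 -> 43 -> 14 -> 34 -> 20 -> 8 -> 1

31 -> 43 -> 14 -> 34 -> 20 -> 8 -> 1 -> None


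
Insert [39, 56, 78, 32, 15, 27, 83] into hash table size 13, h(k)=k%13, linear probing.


Insert 39: h=0 -> slot 0
Insert 56: h=4 -> slot 4
Insert 78: h=0, 1 probes -> slot 1
Insert 32: h=6 -> slot 6
Insert 15: h=2 -> slot 2
Insert 27: h=1, 2 probes -> slot 3
Insert 83: h=5 -> slot 5

Table: [39, 78, 15, 27, 56, 83, 32, None, None, None, None, None, None]


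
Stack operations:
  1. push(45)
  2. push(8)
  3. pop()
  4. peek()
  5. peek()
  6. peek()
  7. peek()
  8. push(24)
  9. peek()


push(45) -> [45]
push(8) -> [45, 8]
pop()->8, [45]
peek()->45
peek()->45
peek()->45
peek()->45
push(24) -> [45, 24]
peek()->24

Final stack: [45, 24]


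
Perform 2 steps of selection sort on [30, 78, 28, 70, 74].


Initial: [30, 78, 28, 70, 74]
Step 1: min=28 at 2
  Swap: [28, 78, 30, 70, 74]
Step 2: min=30 at 2
  Swap: [28, 30, 78, 70, 74]

After 2 steps: [28, 30, 78, 70, 74]


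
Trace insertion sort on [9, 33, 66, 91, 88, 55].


Initial: [9, 33, 66, 91, 88, 55]
Insert 33: [9, 33, 66, 91, 88, 55]
Insert 66: [9, 33, 66, 91, 88, 55]
Insert 91: [9, 33, 66, 91, 88, 55]
Insert 88: [9, 33, 66, 88, 91, 55]
Insert 55: [9, 33, 55, 66, 88, 91]

Sorted: [9, 33, 55, 66, 88, 91]


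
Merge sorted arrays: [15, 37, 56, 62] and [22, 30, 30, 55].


Take 15 from A
Take 22 from B
Take 30 from B
Take 30 from B
Take 37 from A
Take 55 from B

Merged: [15, 22, 30, 30, 37, 55, 56, 62]


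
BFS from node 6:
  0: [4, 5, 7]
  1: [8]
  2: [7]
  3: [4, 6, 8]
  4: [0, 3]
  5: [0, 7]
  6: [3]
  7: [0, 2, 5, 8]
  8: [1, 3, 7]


Visit 6, enqueue [3]
Visit 3, enqueue [4, 8]
Visit 4, enqueue [0]
Visit 8, enqueue [1, 7]
Visit 0, enqueue [5]
Visit 1, enqueue []
Visit 7, enqueue [2]
Visit 5, enqueue []
Visit 2, enqueue []

BFS order: [6, 3, 4, 8, 0, 1, 7, 5, 2]


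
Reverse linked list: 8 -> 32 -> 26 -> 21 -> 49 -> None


Step 1: curr=8, set curr.next=prev(None) | reversed so far: 8
Step 2: curr=32, set curr.next=prev(8) | reversed so far: 32 -> 8
Step 3: curr=26, set curr.next=prev(32) | reversed so far: 26 -> 32 -> 8
Step 4: curr=21, set curr.next=prev(26) | reversed so far: 21 -> 26 -> 32 -> 8
Step 5: curr=49, set curr.next=prev(21) | reversed so far: 49 -> 21 -> 26 -> 32 -> 8

49 -> 21 -> 26 -> 32 -> 8 -> None


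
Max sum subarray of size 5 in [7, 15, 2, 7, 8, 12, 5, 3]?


[0:5]: 39
[1:6]: 44
[2:7]: 34
[3:8]: 35

Max: 44 at [1:6]


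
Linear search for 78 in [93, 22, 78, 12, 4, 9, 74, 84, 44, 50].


i=0: 93!=78
i=1: 22!=78
i=2: 78==78 found!

Found at 2, 3 comps


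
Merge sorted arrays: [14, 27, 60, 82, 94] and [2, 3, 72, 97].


Take 2 from B
Take 3 from B
Take 14 from A
Take 27 from A
Take 60 from A
Take 72 from B
Take 82 from A
Take 94 from A

Merged: [2, 3, 14, 27, 60, 72, 82, 94, 97]


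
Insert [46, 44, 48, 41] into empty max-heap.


Insert 46: [46]
Insert 44: [46, 44]
Insert 48: [48, 44, 46]
Insert 41: [48, 44, 46, 41]

Final heap: [48, 44, 46, 41]


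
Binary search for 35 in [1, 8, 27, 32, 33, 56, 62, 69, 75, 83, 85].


Step 1: lo=0, hi=10, mid=5, val=56
Step 2: lo=0, hi=4, mid=2, val=27
Step 3: lo=3, hi=4, mid=3, val=32
Step 4: lo=4, hi=4, mid=4, val=33

Not found


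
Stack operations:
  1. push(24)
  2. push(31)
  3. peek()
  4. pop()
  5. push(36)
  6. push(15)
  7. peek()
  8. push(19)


push(24) -> [24]
push(31) -> [24, 31]
peek()->31
pop()->31, [24]
push(36) -> [24, 36]
push(15) -> [24, 36, 15]
peek()->15
push(19) -> [24, 36, 15, 19]

Final stack: [24, 36, 15, 19]


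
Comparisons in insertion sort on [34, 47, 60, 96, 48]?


Algorithm: insertion sort
Input: [34, 47, 60, 96, 48]
Sorted: [34, 47, 48, 60, 96]

6


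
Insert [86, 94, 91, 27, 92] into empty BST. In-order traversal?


Insert 86: root
Insert 94: R from 86
Insert 91: R from 86 -> L from 94
Insert 27: L from 86
Insert 92: R from 86 -> L from 94 -> R from 91

In-order: [27, 86, 91, 92, 94]


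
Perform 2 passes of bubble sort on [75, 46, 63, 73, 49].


Initial: [75, 46, 63, 73, 49]
Pass 1: [46, 63, 73, 49, 75] (4 swaps)
Pass 2: [46, 63, 49, 73, 75] (1 swaps)

After 2 passes: [46, 63, 49, 73, 75]


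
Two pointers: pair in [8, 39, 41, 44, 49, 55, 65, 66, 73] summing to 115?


lo=0(8)+hi=8(73)=81
lo=1(39)+hi=8(73)=112
lo=2(41)+hi=8(73)=114
lo=3(44)+hi=8(73)=117
lo=3(44)+hi=7(66)=110
lo=4(49)+hi=7(66)=115

Yes: 49+66=115


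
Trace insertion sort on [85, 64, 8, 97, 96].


Initial: [85, 64, 8, 97, 96]
Insert 64: [64, 85, 8, 97, 96]
Insert 8: [8, 64, 85, 97, 96]
Insert 97: [8, 64, 85, 97, 96]
Insert 96: [8, 64, 85, 96, 97]

Sorted: [8, 64, 85, 96, 97]


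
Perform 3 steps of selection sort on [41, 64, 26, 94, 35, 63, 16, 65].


Initial: [41, 64, 26, 94, 35, 63, 16, 65]
Step 1: min=16 at 6
  Swap: [16, 64, 26, 94, 35, 63, 41, 65]
Step 2: min=26 at 2
  Swap: [16, 26, 64, 94, 35, 63, 41, 65]
Step 3: min=35 at 4
  Swap: [16, 26, 35, 94, 64, 63, 41, 65]

After 3 steps: [16, 26, 35, 94, 64, 63, 41, 65]


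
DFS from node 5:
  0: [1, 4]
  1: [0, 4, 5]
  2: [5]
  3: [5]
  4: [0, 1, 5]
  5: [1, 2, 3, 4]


Visit 5, push [4, 3, 2, 1]
Visit 1, push [4, 0]
Visit 0, push [4]
Visit 4, push []
Visit 2, push []
Visit 3, push []

DFS order: [5, 1, 0, 4, 2, 3]


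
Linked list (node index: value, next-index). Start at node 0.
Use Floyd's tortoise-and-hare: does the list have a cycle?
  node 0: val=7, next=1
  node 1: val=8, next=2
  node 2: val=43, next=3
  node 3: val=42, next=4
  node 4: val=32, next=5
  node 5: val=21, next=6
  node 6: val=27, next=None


Floyd's tortoise (slow, +1) and hare (fast, +2):
  init: slow=0, fast=0
  step 1: slow=1, fast=2
  step 2: slow=2, fast=4
  step 3: slow=3, fast=6
  step 4: fast -> None, no cycle

Cycle: no


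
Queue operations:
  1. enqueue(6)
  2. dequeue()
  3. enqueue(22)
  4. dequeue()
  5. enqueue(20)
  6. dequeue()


enqueue(6) -> [6]
dequeue()->6, []
enqueue(22) -> [22]
dequeue()->22, []
enqueue(20) -> [20]
dequeue()->20, []

Final queue: []


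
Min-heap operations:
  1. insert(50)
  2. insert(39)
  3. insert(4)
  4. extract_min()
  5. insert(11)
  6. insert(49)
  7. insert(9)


insert(50) -> [50]
insert(39) -> [39, 50]
insert(4) -> [4, 50, 39]
extract_min()->4, [39, 50]
insert(11) -> [11, 50, 39]
insert(49) -> [11, 49, 39, 50]
insert(9) -> [9, 11, 39, 50, 49]

Final heap: [9, 11, 39, 50, 49]


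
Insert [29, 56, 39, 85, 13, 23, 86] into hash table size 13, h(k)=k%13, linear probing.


Insert 29: h=3 -> slot 3
Insert 56: h=4 -> slot 4
Insert 39: h=0 -> slot 0
Insert 85: h=7 -> slot 7
Insert 13: h=0, 1 probes -> slot 1
Insert 23: h=10 -> slot 10
Insert 86: h=8 -> slot 8

Table: [39, 13, None, 29, 56, None, None, 85, 86, None, 23, None, None]


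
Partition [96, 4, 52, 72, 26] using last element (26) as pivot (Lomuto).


Pivot: 26
  4 <= 26: swap -> [4, 96, 52, 72, 26]
Place pivot at 1: [4, 26, 52, 72, 96]

Partitioned: [4, 26, 52, 72, 96]


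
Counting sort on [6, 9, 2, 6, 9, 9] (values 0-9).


Input: [6, 9, 2, 6, 9, 9]
Counts: [0, 0, 1, 0, 0, 0, 2, 0, 0, 3]

Sorted: [2, 6, 6, 9, 9, 9]


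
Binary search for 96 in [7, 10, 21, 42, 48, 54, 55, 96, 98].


Step 1: lo=0, hi=8, mid=4, val=48
Step 2: lo=5, hi=8, mid=6, val=55
Step 3: lo=7, hi=8, mid=7, val=96

Found at index 7


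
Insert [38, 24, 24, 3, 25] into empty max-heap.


Insert 38: [38]
Insert 24: [38, 24]
Insert 24: [38, 24, 24]
Insert 3: [38, 24, 24, 3]
Insert 25: [38, 25, 24, 3, 24]

Final heap: [38, 25, 24, 3, 24]


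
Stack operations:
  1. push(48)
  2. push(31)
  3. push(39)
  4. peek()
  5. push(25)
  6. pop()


push(48) -> [48]
push(31) -> [48, 31]
push(39) -> [48, 31, 39]
peek()->39
push(25) -> [48, 31, 39, 25]
pop()->25, [48, 31, 39]

Final stack: [48, 31, 39]


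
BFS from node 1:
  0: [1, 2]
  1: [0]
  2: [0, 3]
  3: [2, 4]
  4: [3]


Visit 1, enqueue [0]
Visit 0, enqueue [2]
Visit 2, enqueue [3]
Visit 3, enqueue [4]
Visit 4, enqueue []

BFS order: [1, 0, 2, 3, 4]


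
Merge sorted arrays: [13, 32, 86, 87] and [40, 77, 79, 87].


Take 13 from A
Take 32 from A
Take 40 from B
Take 77 from B
Take 79 from B
Take 86 from A
Take 87 from A

Merged: [13, 32, 40, 77, 79, 86, 87, 87]


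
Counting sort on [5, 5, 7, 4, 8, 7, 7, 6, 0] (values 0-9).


Input: [5, 5, 7, 4, 8, 7, 7, 6, 0]
Counts: [1, 0, 0, 0, 1, 2, 1, 3, 1, 0]

Sorted: [0, 4, 5, 5, 6, 7, 7, 7, 8]


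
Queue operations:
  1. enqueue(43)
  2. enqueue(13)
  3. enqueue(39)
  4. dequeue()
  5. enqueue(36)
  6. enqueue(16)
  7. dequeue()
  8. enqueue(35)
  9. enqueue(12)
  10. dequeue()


enqueue(43) -> [43]
enqueue(13) -> [43, 13]
enqueue(39) -> [43, 13, 39]
dequeue()->43, [13, 39]
enqueue(36) -> [13, 39, 36]
enqueue(16) -> [13, 39, 36, 16]
dequeue()->13, [39, 36, 16]
enqueue(35) -> [39, 36, 16, 35]
enqueue(12) -> [39, 36, 16, 35, 12]
dequeue()->39, [36, 16, 35, 12]

Final queue: [36, 16, 35, 12]


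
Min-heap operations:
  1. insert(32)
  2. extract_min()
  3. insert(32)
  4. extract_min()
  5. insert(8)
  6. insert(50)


insert(32) -> [32]
extract_min()->32, []
insert(32) -> [32]
extract_min()->32, []
insert(8) -> [8]
insert(50) -> [8, 50]

Final heap: [8, 50]


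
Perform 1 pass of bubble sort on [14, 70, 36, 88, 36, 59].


Initial: [14, 70, 36, 88, 36, 59]
Pass 1: [14, 36, 70, 36, 59, 88] (3 swaps)

After 1 pass: [14, 36, 70, 36, 59, 88]


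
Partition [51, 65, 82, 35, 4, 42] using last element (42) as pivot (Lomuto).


Pivot: 42
  35 <= 42: swap -> [35, 65, 82, 51, 4, 42]
  4 <= 42: swap -> [35, 4, 82, 51, 65, 42]
Place pivot at 2: [35, 4, 42, 51, 65, 82]

Partitioned: [35, 4, 42, 51, 65, 82]


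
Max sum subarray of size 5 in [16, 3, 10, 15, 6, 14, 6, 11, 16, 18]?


[0:5]: 50
[1:6]: 48
[2:7]: 51
[3:8]: 52
[4:9]: 53
[5:10]: 65

Max: 65 at [5:10]


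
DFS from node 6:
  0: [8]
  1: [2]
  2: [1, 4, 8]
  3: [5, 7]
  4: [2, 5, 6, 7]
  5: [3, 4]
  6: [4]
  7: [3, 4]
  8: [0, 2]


Visit 6, push [4]
Visit 4, push [7, 5, 2]
Visit 2, push [8, 1]
Visit 1, push []
Visit 8, push [0]
Visit 0, push []
Visit 5, push [3]
Visit 3, push [7]
Visit 7, push []

DFS order: [6, 4, 2, 1, 8, 0, 5, 3, 7]


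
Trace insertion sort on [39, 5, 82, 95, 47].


Initial: [39, 5, 82, 95, 47]
Insert 5: [5, 39, 82, 95, 47]
Insert 82: [5, 39, 82, 95, 47]
Insert 95: [5, 39, 82, 95, 47]
Insert 47: [5, 39, 47, 82, 95]

Sorted: [5, 39, 47, 82, 95]


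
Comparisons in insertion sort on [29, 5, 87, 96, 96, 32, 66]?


Algorithm: insertion sort
Input: [29, 5, 87, 96, 96, 32, 66]
Sorted: [5, 29, 32, 66, 87, 96, 96]

12
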